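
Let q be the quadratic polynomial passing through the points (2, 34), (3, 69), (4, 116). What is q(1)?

Using the Lagrange interpolation formula with nodes 2, 3, 4:
  L_0(x) = (x - 3)(x - 4) / 2
  L_1(x) = (x - 2)(x - 4) / -1
  L_2(x) = (x - 2)(x - 3) / 2
Then q(x) = 34·L_0(x) + 69·L_1(x) + 116·L_2(x).
Expanding and collecting terms gives q(x) = 6x^2 + 5x.
Evaluating at x = 1: q(1) = 11.

11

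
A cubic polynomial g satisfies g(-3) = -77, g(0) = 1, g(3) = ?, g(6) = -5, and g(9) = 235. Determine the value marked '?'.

The 4 known points determine the degree-3 polynomial uniquely.
Write g(x) = ax^3 + bx^2 + cx + d. Substituting each data point gives a linear system:
  -27a + 9b - 3c + d = -77
  d = 1
  216a + 36b + 6c + d = -5
  729a + 81b + 9c + d = 235
Solving the system yields a = 1, b = -6, c = -1, d = 1.
So g(x) = x^3 - 6x^2 - x + 1.
Then g(3) = -29.

-29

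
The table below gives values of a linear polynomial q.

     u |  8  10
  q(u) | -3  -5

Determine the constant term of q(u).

5

Write q(u) = au + b. Substituting each data point gives a linear system:
  8a + b = -3
  10a + b = -5
Solving the system yields a = -1, b = 5.
So q(u) = -u + 5.
The constant term is 5.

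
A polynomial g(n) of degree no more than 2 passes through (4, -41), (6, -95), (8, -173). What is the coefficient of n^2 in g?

-3

Write g(n) = an^2 + bn + c. Substituting each data point gives a linear system:
  16a + 4b + c = -41
  36a + 6b + c = -95
  64a + 8b + c = -173
Solving the system yields a = -3, b = 3, c = -5.
So g(n) = -3n² + 3n - 5.
The leading coefficient is -3.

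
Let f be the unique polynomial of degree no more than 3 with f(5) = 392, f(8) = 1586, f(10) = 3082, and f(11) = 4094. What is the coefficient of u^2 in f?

Write f(u) = au^3 + bu^2 + cu + d. Substituting each data point gives a linear system:
  125a + 25b + 5c + d = 392
  512a + 64b + 8c + d = 1586
  1000a + 100b + 10c + d = 3082
  1331a + 121b + 11c + d = 4094
Solving the system yields a = 3, b = 1, c = -2, d = 2.
So f(u) = 3u³ + u² - 2u + 2.
The coefficient of u^2 is 1.

1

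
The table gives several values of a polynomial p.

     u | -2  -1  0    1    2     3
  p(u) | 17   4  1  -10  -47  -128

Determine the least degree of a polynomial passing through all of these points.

Forward differences of the values at u = -2, -1, 0, 1, 2, 3:
  p  : 17  4  1  -10  -47  -128
  Δ  : -13  -3  -11  -37  -81
  Δ^2: 10  -8  -26  -44
  Δ^3: -18  -18  -18
  Δ^4: 0  0
  Δ^5: 0
The third differences are constant (-18) and nonzero, while all higher differences vanish, so the minimal degree is 3.

3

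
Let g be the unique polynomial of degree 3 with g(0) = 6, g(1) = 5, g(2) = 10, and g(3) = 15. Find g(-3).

105

Write g(n) = an^3 + bn^2 + cn + d. Substituting each data point gives a linear system:
  d = 6
  a + b + c + d = 5
  8a + 4b + 2c + d = 10
  27a + 9b + 3c + d = 15
Solving the system yields a = -1, b = 6, c = -6, d = 6.
So g(n) = -n^3 + 6n^2 - 6n + 6.
Then g(-3) = 105.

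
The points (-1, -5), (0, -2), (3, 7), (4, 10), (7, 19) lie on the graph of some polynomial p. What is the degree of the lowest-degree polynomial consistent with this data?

Divided differences on the nodes -1, 0, 3, 4, 7:
  order 0: -5  -2  7  10  19
  order 1: 3  3  3  3
  order 2: 0  0  0
  order 3: 0  0
  order 4: 0
The order-1 divided differences are all 3 (nonzero) and every higher order vanishes, so the data lies on a polynomial of degree exactly 1.

1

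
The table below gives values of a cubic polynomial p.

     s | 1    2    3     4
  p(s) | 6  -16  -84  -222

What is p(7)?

-1296

Write p(s) = as^3 + bs^2 + cs + d. Substituting each data point gives a linear system:
  a + b + c + d = 6
  8a + 4b + 2c + d = -16
  27a + 9b + 3c + d = -84
  64a + 16b + 4c + d = -222
Solving the system yields a = -4, b = 1, c = 3, d = 6.
So p(s) = -4s^3 + s^2 + 3s + 6.
Then p(7) = -1296.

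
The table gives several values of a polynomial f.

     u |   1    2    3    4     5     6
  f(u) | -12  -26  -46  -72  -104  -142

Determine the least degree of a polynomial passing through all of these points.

2

Forward differences of the values at u = 1, 2, 3, 4, 5, 6:
  f  : -12  -26  -46  -72  -104  -142
  Δ  : -14  -20  -26  -32  -38
  Δ^2: -6  -6  -6  -6
  Δ^3: 0  0  0
  Δ^4: 0  0
  Δ^5: 0
The second differences are constant (-6) and nonzero, while all higher differences vanish, so the minimal degree is 2.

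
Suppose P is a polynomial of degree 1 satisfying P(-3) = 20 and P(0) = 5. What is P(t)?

Write P(t) = at + b. Substituting each data point gives a linear system:
  -3a + b = 20
  b = 5
Solving the system yields a = -5, b = 5.
So P(t) = -5t + 5.
Check: P(0) = 5. ✓

P(t) = -5t + 5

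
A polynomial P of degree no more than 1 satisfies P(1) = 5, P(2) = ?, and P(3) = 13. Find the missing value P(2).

9

On equispaced nodes a degree-1 polynomial has vanishing second forward difference, so
  P(1) - 2·P(2) + P(3) = 0.
Substituting the known values and solving for P(2):
  -2·P(2) = -18
  P(2) = 9.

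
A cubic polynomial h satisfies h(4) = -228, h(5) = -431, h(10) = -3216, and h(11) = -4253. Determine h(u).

Using the Lagrange interpolation formula with nodes 4, 5, 10, 11:
  L_0(u) = (u - 5)(u - 10)(u - 11) / -42
  L_1(u) = (u - 4)(u - 10)(u - 11) / 30
  L_2(u) = (u - 4)(u - 5)(u - 11) / -30
  L_3(u) = (u - 4)(u - 5)(u - 10) / 42
Then h(u) = -228·L_0(u) - 431·L_1(u) - 3216·L_2(u) - 4253·L_3(u).
Expanding and collecting terms gives h(u) = -3u^3 - 2u^2 - 2u + 4.
Check: h(10) = -3216. ✓

h(u) = -3u^3 - 2u^2 - 2u + 4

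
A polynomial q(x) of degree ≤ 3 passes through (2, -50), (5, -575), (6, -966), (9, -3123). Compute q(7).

Write q(x) = ax^3 + bx^2 + cx + d. Substituting each data point gives a linear system:
  8a + 4b + 2c + d = -50
  125a + 25b + 5c + d = -575
  216a + 36b + 6c + d = -966
  729a + 81b + 9c + d = -3123
Solving the system yields a = -4, b = -2, c = -5, d = 0.
So q(x) = -4x^3 - 2x^2 - 5x.
Then q(7) = -1505.

-1505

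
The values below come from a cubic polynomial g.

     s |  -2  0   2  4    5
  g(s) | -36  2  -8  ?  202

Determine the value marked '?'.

78

The 4 known points determine the degree-3 polynomial uniquely.
Write g(s) = as^3 + bs^2 + cs + d. Substituting each data point gives a linear system:
  -8a + 4b - 2c + d = -36
  d = 2
  8a + 4b + 2c + d = -8
  125a + 25b + 5c + d = 202
Solving the system yields a = 3, b = -6, c = -5, d = 2.
So g(s) = 3s^3 - 6s^2 - 5s + 2.
Then g(4) = 78.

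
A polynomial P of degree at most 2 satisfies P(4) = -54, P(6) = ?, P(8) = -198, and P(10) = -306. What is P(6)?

The 3 known points determine the degree-2 polynomial uniquely.
Write P(s) = as^2 + bs + c. Substituting each data point gives a linear system:
  16a + 4b + c = -54
  64a + 8b + c = -198
  100a + 10b + c = -306
Solving the system yields a = -3, b = 0, c = -6.
So P(s) = -3s^2 - 6.
Then P(6) = -114.

-114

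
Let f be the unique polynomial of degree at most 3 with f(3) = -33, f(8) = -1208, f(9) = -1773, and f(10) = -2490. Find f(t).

f(t) = -3t^3 + 5t^2 + t

Using the Lagrange interpolation formula with nodes 3, 8, 9, 10:
  L_0(t) = (t - 8)(t - 9)(t - 10) / -210
  L_1(t) = (t - 3)(t - 9)(t - 10) / 10
  L_2(t) = (t - 3)(t - 8)(t - 10) / -6
  L_3(t) = (t - 3)(t - 8)(t - 9) / 14
Then f(t) = -33·L_0(t) - 1208·L_1(t) - 1773·L_2(t) - 2490·L_3(t).
Expanding and collecting terms gives f(t) = -3t³ + 5t² + t.
Check: f(8) = -1208. ✓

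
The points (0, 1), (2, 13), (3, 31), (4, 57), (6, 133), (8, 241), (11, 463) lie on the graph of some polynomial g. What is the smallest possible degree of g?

2

Divided differences on the nodes 0, 2, 3, 4, 6, 8, 11:
  order 0: 1  13  31  57  133  241  463
  order 1: 6  18  26  38  54  74
  order 2: 4  4  4  4  4
  order 3: 0  0  0  0
  order 4: 0  0  0
  order 5: 0  0
  order 6: 0
The order-2 divided differences are all 4 (nonzero) and every higher order vanishes, so the data lies on a polynomial of degree exactly 2.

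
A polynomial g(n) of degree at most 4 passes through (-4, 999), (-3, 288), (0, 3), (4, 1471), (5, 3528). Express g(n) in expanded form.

Write g(n) = an^4 + bn^3 + cn^2 + dn + e. Substituting each data point gives a linear system:
  256a - 64b + 16c - 4d + e = 999
  81a - 27b + 9c - 3d + e = 288
  e = 3
  256a + 64b + 16c + 4d + e = 1471
  625a + 125b + 25c + 5d + e = 3528
Solving the system yields a = 5, b = 4, c = -3, d = -5, e = 3.
So g(n) = 5n^4 + 4n^3 - 3n^2 - 5n + 3.
Check: g(4) = 1471. ✓

g(n) = 5n^4 + 4n^3 - 3n^2 - 5n + 3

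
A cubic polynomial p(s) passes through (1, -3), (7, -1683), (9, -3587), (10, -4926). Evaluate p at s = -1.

Write p(s) = as^3 + bs^2 + cs + d. Substituting each data point gives a linear system:
  a + b + c + d = -3
  343a + 49b + 7c + d = -1683
  729a + 81b + 9c + d = -3587
  1000a + 100b + 10c + d = -4926
Solving the system yields a = -5, b = 1, c = -3, d = 4.
So p(s) = -5s^3 + s^2 - 3s + 4.
Then p(-1) = 13.

13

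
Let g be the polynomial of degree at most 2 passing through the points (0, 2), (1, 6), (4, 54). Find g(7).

156

Using the Lagrange interpolation formula with nodes 0, 1, 4:
  L_0(s) = (s - 1)(s - 4) / 4
  L_1(s) = s(s - 4) / -3
  L_2(s) = s(s - 1) / 12
Then g(s) = 2·L_0(s) + 6·L_1(s) + 54·L_2(s).
Expanding and collecting terms gives g(s) = 3s^2 + s + 2.
Evaluating at s = 7: g(7) = 156.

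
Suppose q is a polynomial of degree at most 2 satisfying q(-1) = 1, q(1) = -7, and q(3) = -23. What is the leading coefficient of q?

Write q(x) = ax^2 + bx + c. Substituting each data point gives a linear system:
  a - b + c = 1
  a + b + c = -7
  9a + 3b + c = -23
Solving the system yields a = -1, b = -4, c = -2.
So q(x) = -x² - 4x - 2.
The leading coefficient is -1.

-1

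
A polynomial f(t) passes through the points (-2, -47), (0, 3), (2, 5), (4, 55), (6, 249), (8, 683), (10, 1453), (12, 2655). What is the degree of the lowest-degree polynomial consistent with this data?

Forward differences of the values at t = -2, 0, 2, 4, 6, 8, 10, 12:
  f  : -47  3  5  55  249  683  1453  2655
  Δ  : 50  2  50  194  434  770  1202
  Δ^2: -48  48  144  240  336  432
  Δ^3: 96  96  96  96  96
  Δ^4: 0  0  0  0
  Δ^5: 0  0  0
  Δ^6: 0  0
  Δ^7: 0
The third differences are constant (96) and nonzero, while all higher differences vanish, so the minimal degree is 3.

3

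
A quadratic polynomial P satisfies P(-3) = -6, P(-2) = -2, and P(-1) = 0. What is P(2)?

Forward differences of the values at u = -3, -2, -1:
  P  : -6  -2  0
  Δ  : 4  2
  Δ^2: -2
The second differences are constant, confirming degree 2.
Interpolating (Newton forward form) and evaluating at u = 2 gives P(2) = -6.

-6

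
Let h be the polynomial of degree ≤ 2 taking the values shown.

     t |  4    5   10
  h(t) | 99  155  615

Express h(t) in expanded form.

h(t) = 6t^2 + 2t - 5

Write h(t) = at^2 + bt + c. Substituting each data point gives a linear system:
  16a + 4b + c = 99
  25a + 5b + c = 155
  100a + 10b + c = 615
Solving the system yields a = 6, b = 2, c = -5.
So h(t) = 6t^2 + 2t - 5.
Check: h(10) = 615. ✓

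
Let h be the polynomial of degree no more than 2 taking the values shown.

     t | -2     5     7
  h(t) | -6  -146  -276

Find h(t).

Write h(t) = at^2 + bt + c. Substituting each data point gives a linear system:
  4a - 2b + c = -6
  25a + 5b + c = -146
  49a + 7b + c = -276
Solving the system yields a = -5, b = -5, c = 4.
So h(t) = -5t^2 - 5t + 4.
Check: h(7) = -276. ✓

h(t) = -5t^2 - 5t + 4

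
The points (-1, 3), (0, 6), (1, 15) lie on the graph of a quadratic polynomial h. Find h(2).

30

Using the Lagrange interpolation formula with nodes -1, 0, 1:
  L_0(s) = s(s - 1) / 2
  L_1(s) = (s + 1)(s - 1) / -1
  L_2(s) = (s + 1)s / 2
Then h(s) = 3·L_0(s) + 6·L_1(s) + 15·L_2(s).
Expanding and collecting terms gives h(s) = 3s^2 + 6s + 6.
Evaluating at s = 2: h(2) = 30.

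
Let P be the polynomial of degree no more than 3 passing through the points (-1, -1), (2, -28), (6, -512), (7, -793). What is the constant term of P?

Write P(s) = as^3 + bs^2 + cs + d. Substituting each data point gives a linear system:
  -a + b - c + d = -1
  8a + 4b + 2c + d = -28
  216a + 36b + 6c + d = -512
  343a + 49b + 7c + d = -793
Solving the system yields a = -2, b = -2, c = -1, d = -2.
So P(s) = -2s³ - 2s² - s - 2.
The constant term is -2.

-2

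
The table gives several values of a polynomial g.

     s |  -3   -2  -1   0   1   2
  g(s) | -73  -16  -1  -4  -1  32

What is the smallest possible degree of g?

3

Forward differences of the values at s = -3, -2, -1, 0, 1, 2:
  g  : -73  -16  -1  -4  -1  32
  Δ  : 57  15  -3  3  33
  Δ^2: -42  -18  6  30
  Δ^3: 24  24  24
  Δ^4: 0  0
  Δ^5: 0
The third differences are constant (24) and nonzero, while all higher differences vanish, so the minimal degree is 3.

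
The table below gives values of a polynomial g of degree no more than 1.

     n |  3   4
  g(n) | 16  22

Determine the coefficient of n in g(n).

6

Write g(n) = an + b. Substituting each data point gives a linear system:
  3a + b = 16
  4a + b = 22
Solving the system yields a = 6, b = -2.
So g(n) = 6n - 2.
The leading coefficient is 6.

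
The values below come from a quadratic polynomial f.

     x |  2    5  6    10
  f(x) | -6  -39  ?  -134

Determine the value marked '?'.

-54

The 3 known points determine the degree-2 polynomial uniquely.
Write f(x) = ax^2 + bx + c. Substituting each data point gives a linear system:
  4a + 2b + c = -6
  25a + 5b + c = -39
  100a + 10b + c = -134
Solving the system yields a = -1, b = -4, c = 6.
So f(x) = -x^2 - 4x + 6.
Then f(6) = -54.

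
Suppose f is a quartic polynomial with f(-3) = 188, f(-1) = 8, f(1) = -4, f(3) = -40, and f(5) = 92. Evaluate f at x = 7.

Write f(x) = ax^4 + bx^3 + cx^2 + dx + e. Substituting each data point gives a linear system:
  81a - 27b + 9c - 3d + e = 188
  a - b + c - d + e = 8
  a + b + c + d + e = -4
  81a + 27b + 9c + 3d + e = -40
  625a + 125b + 25c + 5d + e = 92
Solving the system yields a = 1, b = -4, c = -1, d = -2, e = 2.
So f(x) = x⁴ - 4x³ - x² - 2x + 2.
Then f(7) = 968.

968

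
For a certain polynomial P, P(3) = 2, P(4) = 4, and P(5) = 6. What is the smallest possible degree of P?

Forward differences of the values at x = 3, 4, 5:
  P  : 2  4  6
  Δ  : 2  2
  Δ^2: 0
The first differences are constant (2) and nonzero, while all higher differences vanish, so the minimal degree is 1.

1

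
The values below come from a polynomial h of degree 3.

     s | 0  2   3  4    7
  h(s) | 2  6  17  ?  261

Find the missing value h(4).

42

The 4 known points determine the degree-3 polynomial uniquely.
Write h(s) = as^3 + bs^2 + cs + d. Substituting each data point gives a linear system:
  d = 2
  8a + 4b + 2c + d = 6
  27a + 9b + 3c + d = 17
  343a + 49b + 7c + d = 261
Solving the system yields a = 1, b = -2, c = 2, d = 2.
So h(s) = s³ - 2s² + 2s + 2.
Then h(4) = 42.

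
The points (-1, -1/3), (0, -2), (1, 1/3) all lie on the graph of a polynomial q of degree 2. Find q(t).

q(t) = 2t^2 + (1/3)t - 2

Write q(t) = at^2 + bt + c. Substituting each data point gives a linear system:
  a - b + c = -1/3
  c = -2
  a + b + c = 1/3
Solving the system yields a = 2, b = 1/3, c = -2.
So q(t) = 2t² + (1/3)t - 2.
Check: q(0) = -2. ✓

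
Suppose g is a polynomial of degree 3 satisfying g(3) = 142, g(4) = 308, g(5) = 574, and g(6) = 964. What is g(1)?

Forward differences of the values at t = 3, 4, 5, 6:
  g  : 142  308  574  964
  Δ  : 166  266  390
  Δ^2: 100  124
  Δ^3: 24
The third differences are constant, confirming degree 3.
Interpolating (Newton forward form) and evaluating at t = 1 gives g(1) = 14.

14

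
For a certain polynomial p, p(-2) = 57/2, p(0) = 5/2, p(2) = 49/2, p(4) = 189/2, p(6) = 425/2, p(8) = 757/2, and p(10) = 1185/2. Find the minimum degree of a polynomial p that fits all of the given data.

2

Forward differences of the values at u = -2, 0, 2, 4, 6, 8, 10:
  p  : 57/2  5/2  49/2  189/2  425/2  757/2  1185/2
  Δ  : -26  22  70  118  166  214
  Δ^2: 48  48  48  48  48
  Δ^3: 0  0  0  0
  Δ^4: 0  0  0
  Δ^5: 0  0
  Δ^6: 0
The second differences are constant (48) and nonzero, while all higher differences vanish, so the minimal degree is 2.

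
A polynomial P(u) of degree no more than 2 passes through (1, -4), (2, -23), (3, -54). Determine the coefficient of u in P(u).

-1

Write P(u) = au^2 + bu + c. Substituting each data point gives a linear system:
  a + b + c = -4
  4a + 2b + c = -23
  9a + 3b + c = -54
Solving the system yields a = -6, b = -1, c = 3.
So P(u) = -6u^2 - u + 3.
The coefficient of u is -1.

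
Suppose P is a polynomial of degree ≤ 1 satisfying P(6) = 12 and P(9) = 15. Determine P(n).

P(n) = n + 6

Write P(n) = an + b. Substituting each data point gives a linear system:
  6a + b = 12
  9a + b = 15
Solving the system yields a = 1, b = 6.
So P(n) = n + 6.
Check: P(6) = 12. ✓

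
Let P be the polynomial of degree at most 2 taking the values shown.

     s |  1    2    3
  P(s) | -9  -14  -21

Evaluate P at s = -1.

-5

Write P(s) = as^2 + bs + c. Substituting each data point gives a linear system:
  a + b + c = -9
  4a + 2b + c = -14
  9a + 3b + c = -21
Solving the system yields a = -1, b = -2, c = -6.
So P(s) = -s^2 - 2s - 6.
Then P(-1) = -5.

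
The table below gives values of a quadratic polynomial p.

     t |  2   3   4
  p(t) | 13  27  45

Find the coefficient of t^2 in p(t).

2

Write p(t) = at^2 + bt + c. Substituting each data point gives a linear system:
  4a + 2b + c = 13
  9a + 3b + c = 27
  16a + 4b + c = 45
Solving the system yields a = 2, b = 4, c = -3.
So p(t) = 2t^2 + 4t - 3.
The leading coefficient is 2.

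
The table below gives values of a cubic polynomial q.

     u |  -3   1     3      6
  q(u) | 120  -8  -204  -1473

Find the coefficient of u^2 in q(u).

-5

Write q(u) = au^3 + bu^2 + cu + d. Substituting each data point gives a linear system:
  -27a + 9b - 3c + d = 120
  a + b + c + d = -8
  27a + 9b + 3c + d = -204
  216a + 36b + 6c + d = -1473
Solving the system yields a = -6, b = -5, c = 0, d = 3.
So q(u) = -6u^3 - 5u^2 + 3.
The coefficient of u^2 is -5.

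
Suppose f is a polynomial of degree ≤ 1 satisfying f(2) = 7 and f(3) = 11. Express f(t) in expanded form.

Write f(t) = at + b. Substituting each data point gives a linear system:
  2a + b = 7
  3a + b = 11
Solving the system yields a = 4, b = -1.
So f(t) = 4t - 1.
Check: f(2) = 7. ✓

f(t) = 4t - 1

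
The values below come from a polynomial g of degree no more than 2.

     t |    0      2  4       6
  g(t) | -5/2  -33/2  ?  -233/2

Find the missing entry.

-109/2

On equispaced nodes a degree-2 polynomial has vanishing third forward difference, so
  - g(0) + 3·g(2) - 3·g(4) + g(6) = 0.
Substituting the known values and solving for g(4):
  -3·g(4) = 327/2
  g(4) = -109/2.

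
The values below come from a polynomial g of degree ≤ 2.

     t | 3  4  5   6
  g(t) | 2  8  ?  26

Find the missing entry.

16

On equispaced nodes a degree-2 polynomial has vanishing third forward difference, so
  - g(3) + 3·g(4) - 3·g(5) + g(6) = 0.
Substituting the known values and solving for g(5):
  -3·g(5) = -48
  g(5) = 16.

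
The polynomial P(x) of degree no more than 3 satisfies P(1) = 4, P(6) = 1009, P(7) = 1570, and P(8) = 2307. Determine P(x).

P(x) = 4x^3 + 4x^2 + x - 5

Write P(x) = ax^3 + bx^2 + cx + d. Substituting each data point gives a linear system:
  a + b + c + d = 4
  216a + 36b + 6c + d = 1009
  343a + 49b + 7c + d = 1570
  512a + 64b + 8c + d = 2307
Solving the system yields a = 4, b = 4, c = 1, d = -5.
So P(x) = 4x^3 + 4x^2 + x - 5.
Check: P(8) = 2307. ✓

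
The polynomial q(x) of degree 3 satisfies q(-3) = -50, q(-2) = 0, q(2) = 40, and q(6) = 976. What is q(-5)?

Using the Lagrange interpolation formula with nodes -3, -2, 2, 6:
  L_0(x) = (x + 2)(x - 2)(x - 6) / -45
  L_1(x) = (x + 3)(x - 2)(x - 6) / 32
  L_2(x) = (x + 3)(x + 2)(x - 6) / -80
  L_3(x) = (x + 3)(x + 2)(x - 2) / 288
Then q(x) = -50·L_0(x) + 0·L_1(x) + 40·L_2(x) + 976·L_3(x).
Expanding and collecting terms gives q(x) = 4x^3 + 4x^2 - 6x + 4.
Evaluating at x = -5: q(-5) = -366.

-366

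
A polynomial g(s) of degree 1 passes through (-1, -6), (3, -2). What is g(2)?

Write g(s) = as + b. Substituting each data point gives a linear system:
  -a + b = -6
  3a + b = -2
Solving the system yields a = 1, b = -5.
So g(s) = s - 5.
Then g(2) = -3.

-3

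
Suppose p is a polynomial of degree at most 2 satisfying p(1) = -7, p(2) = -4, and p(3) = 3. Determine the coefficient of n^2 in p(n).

Write p(n) = an^2 + bn + c. Substituting each data point gives a linear system:
  a + b + c = -7
  4a + 2b + c = -4
  9a + 3b + c = 3
Solving the system yields a = 2, b = -3, c = -6.
So p(n) = 2n² - 3n - 6.
The leading coefficient is 2.

2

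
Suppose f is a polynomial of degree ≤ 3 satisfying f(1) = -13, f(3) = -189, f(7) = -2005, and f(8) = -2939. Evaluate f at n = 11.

-7373

Write f(n) = an^3 + bn^2 + cn + d. Substituting each data point gives a linear system:
  a + b + c + d = -13
  27a + 9b + 3c + d = -189
  343a + 49b + 7c + d = -2005
  512a + 64b + 8c + d = -2939
Solving the system yields a = -5, b = -6, c = 1, d = -3.
So f(n) = -5n^3 - 6n^2 + n - 3.
Then f(11) = -7373.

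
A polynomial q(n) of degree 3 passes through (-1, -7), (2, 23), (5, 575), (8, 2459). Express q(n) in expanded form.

Write q(n) = an^3 + bn^2 + cn + d. Substituting each data point gives a linear system:
  -a + b - c + d = -7
  8a + 4b + 2c + d = 23
  125a + 25b + 5c + d = 575
  512a + 64b + 8c + d = 2459
Solving the system yields a = 5, b = -1, c = -4, d = -5.
So q(n) = 5n^3 - n^2 - 4n - 5.
Check: q(2) = 23. ✓

q(n) = 5n^3 - n^2 - 4n - 5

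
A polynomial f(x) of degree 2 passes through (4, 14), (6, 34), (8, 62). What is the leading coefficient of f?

Write f(x) = ax^2 + bx + c. Substituting each data point gives a linear system:
  16a + 4b + c = 14
  36a + 6b + c = 34
  64a + 8b + c = 62
Solving the system yields a = 1, b = 0, c = -2.
So f(x) = x^2 - 2.
The leading coefficient is 1.

1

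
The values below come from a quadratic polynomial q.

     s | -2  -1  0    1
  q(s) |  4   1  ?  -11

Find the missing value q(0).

On equispaced nodes a degree-2 polynomial has vanishing third forward difference, so
  - q(-2) + 3·q(-1) - 3·q(0) + q(1) = 0.
Substituting the known values and solving for q(0):
  -3·q(0) = 12
  q(0) = -4.

-4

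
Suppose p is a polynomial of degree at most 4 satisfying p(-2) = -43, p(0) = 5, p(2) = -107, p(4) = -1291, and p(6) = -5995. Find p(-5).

-2200

Write p(t) = at^4 + bt^3 + ct^2 + dt + e. Substituting each data point gives a linear system:
  16a - 8b + 4c - 2d + e = -43
  e = 5
  16a + 8b + 4c + 2d + e = -107
  256a + 64b + 16c + 4d + e = -1291
  1296a + 216b + 36c + 6d + e = -5995
Solving the system yields a = -4, b = -3, c = -4, d = -4, e = 5.
So p(t) = -4t⁴ - 3t³ - 4t² - 4t + 5.
Then p(-5) = -2200.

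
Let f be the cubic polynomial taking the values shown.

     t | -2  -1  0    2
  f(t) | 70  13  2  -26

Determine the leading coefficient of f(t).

-6

Write f(t) = at^3 + bt^2 + ct + d. Substituting each data point gives a linear system:
  -8a + 4b - 2c + d = 70
  -a + b - c + d = 13
  d = 2
  8a + 4b + 2c + d = -26
Solving the system yields a = -6, b = 5, c = 0, d = 2.
So f(t) = -6t^3 + 5t^2 + 2.
The leading coefficient is -6.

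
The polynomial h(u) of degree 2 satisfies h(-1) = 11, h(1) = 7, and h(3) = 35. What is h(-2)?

25

Using the Lagrange interpolation formula with nodes -1, 1, 3:
  L_0(u) = (u - 1)(u - 3) / 8
  L_1(u) = (u + 1)(u - 3) / -4
  L_2(u) = (u + 1)(u - 1) / 8
Then h(u) = 11·L_0(u) + 7·L_1(u) + 35·L_2(u).
Expanding and collecting terms gives h(u) = 4u² - 2u + 5.
Evaluating at u = -2: h(-2) = 25.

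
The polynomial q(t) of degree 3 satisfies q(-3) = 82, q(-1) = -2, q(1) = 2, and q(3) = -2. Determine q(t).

Using the Lagrange interpolation formula with nodes -3, -1, 1, 3:
  L_0(t) = (t + 1)(t - 1)(t - 3) / -48
  L_1(t) = (t + 3)(t - 1)(t - 3) / 16
  L_2(t) = (t + 3)(t + 1)(t - 3) / -16
  L_3(t) = (t + 3)(t + 1)(t - 1) / 48
Then q(t) = 82·L_0(t) - 2·L_1(t) + 2·L_2(t) - 2·L_3(t).
Expanding and collecting terms gives q(t) = -2t³ + 5t² + 4t - 5.
Check: q(3) = -2. ✓

q(t) = -2t^3 + 5t^2 + 4t - 5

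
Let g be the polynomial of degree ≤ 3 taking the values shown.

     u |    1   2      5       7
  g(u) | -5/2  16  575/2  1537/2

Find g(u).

Write g(u) = au^3 + bu^2 + cu + d. Substituting each data point gives a linear system:
  a + b + c + d = -5/2
  8a + 4b + 2c + d = 16
  125a + 25b + 5c + d = 575/2
  343a + 49b + 7c + d = 1537/2
Solving the system yields a = 2, b = 2, c = -3/2, d = -5.
So g(u) = 2u^3 + 2u^2 - (3/2)u - 5.
Check: g(7) = 1537/2. ✓

g(u) = 2u^3 + 2u^2 - (3/2)u - 5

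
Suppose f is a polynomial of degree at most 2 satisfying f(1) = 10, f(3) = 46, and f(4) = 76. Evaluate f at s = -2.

16

Write f(s) = as^2 + bs + c. Substituting each data point gives a linear system:
  a + b + c = 10
  9a + 3b + c = 46
  16a + 4b + c = 76
Solving the system yields a = 4, b = 2, c = 4.
So f(s) = 4s^2 + 2s + 4.
Then f(-2) = 16.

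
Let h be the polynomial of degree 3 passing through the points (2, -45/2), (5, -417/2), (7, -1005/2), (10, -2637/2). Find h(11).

-3429/2

Using the Lagrange interpolation formula with nodes 2, 5, 7, 10:
  L_0(t) = (t - 5)(t - 7)(t - 10) / -120
  L_1(t) = (t - 2)(t - 7)(t - 10) / 30
  L_2(t) = (t - 2)(t - 5)(t - 10) / -30
  L_3(t) = (t - 2)(t - 5)(t - 7) / 120
Then h(t) = -45/2·L_0(t) - 417/2·L_1(t) - 1005/2·L_2(t) - 2637/2·L_3(t).
Expanding and collecting terms gives h(t) = -t^3 - 3t^2 - 2t + 3/2.
Evaluating at t = 11: h(11) = -3429/2.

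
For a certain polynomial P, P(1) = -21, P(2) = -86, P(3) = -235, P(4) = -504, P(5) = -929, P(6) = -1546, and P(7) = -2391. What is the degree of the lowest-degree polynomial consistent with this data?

3

Forward differences of the values at u = 1, 2, 3, 4, 5, 6, 7:
  P  : -21  -86  -235  -504  -929  -1546  -2391
  Δ  : -65  -149  -269  -425  -617  -845
  Δ^2: -84  -120  -156  -192  -228
  Δ^3: -36  -36  -36  -36
  Δ^4: 0  0  0
  Δ^5: 0  0
  Δ^6: 0
The third differences are constant (-36) and nonzero, while all higher differences vanish, so the minimal degree is 3.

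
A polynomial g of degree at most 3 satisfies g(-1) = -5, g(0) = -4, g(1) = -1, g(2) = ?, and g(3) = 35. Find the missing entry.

10

The 4 known points determine the degree-3 polynomial uniquely.
Write g(u) = au^3 + bu^2 + cu + d. Substituting each data point gives a linear system:
  -a + b - c + d = -5
  d = -4
  a + b + c + d = -1
  27a + 9b + 3c + d = 35
Solving the system yields a = 1, b = 1, c = 1, d = -4.
So g(u) = u^3 + u^2 + u - 4.
Then g(2) = 10.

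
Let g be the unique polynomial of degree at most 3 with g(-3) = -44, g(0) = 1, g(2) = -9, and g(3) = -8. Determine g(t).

Using the Lagrange interpolation formula with nodes -3, 0, 2, 3:
  L_0(t) = t(t - 2)(t - 3) / -90
  L_1(t) = (t + 3)(t - 2)(t - 3) / 18
  L_2(t) = (t + 3)t(t - 3) / -10
  L_3(t) = (t + 3)t(t - 2) / 18
Then g(t) = -44·L_0(t) + 1·L_1(t) - 9·L_2(t) - 8·L_3(t).
Expanding and collecting terms gives g(t) = t^3 - 3t^2 - 3t + 1.
Check: g(0) = 1. ✓

g(t) = t^3 - 3t^2 - 3t + 1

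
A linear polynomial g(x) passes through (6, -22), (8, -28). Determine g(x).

Using the Lagrange interpolation formula with nodes 6, 8:
  L_0(x) = (x - 8) / -2
  L_1(x) = (x - 6) / 2
Then g(x) = -22·L_0(x) - 28·L_1(x).
Expanding and collecting terms gives g(x) = -3x - 4.
Check: g(6) = -22. ✓

g(x) = -3x - 4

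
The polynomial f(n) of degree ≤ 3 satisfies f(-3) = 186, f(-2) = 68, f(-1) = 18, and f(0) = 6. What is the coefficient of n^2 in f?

Write f(n) = an^3 + bn^2 + cn + d. Substituting each data point gives a linear system:
  -27a + 9b - 3c + d = 186
  -8a + 4b - 2c + d = 68
  -a + b - c + d = 18
  d = 6
Solving the system yields a = -5, b = 4, c = -3, d = 6.
So f(n) = -5n^3 + 4n^2 - 3n + 6.
The coefficient of n^2 is 4.

4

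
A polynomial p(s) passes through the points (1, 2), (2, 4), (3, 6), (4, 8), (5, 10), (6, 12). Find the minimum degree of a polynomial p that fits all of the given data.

Forward differences of the values at s = 1, 2, 3, 4, 5, 6:
  p  : 2  4  6  8  10  12
  Δ  : 2  2  2  2  2
  Δ^2: 0  0  0  0
  Δ^3: 0  0  0
  Δ^4: 0  0
  Δ^5: 0
The first differences are constant (2) and nonzero, while all higher differences vanish, so the minimal degree is 1.

1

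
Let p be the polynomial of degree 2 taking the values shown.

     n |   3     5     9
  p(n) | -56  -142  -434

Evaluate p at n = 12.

-758

Write p(n) = an^2 + bn + c. Substituting each data point gives a linear system:
  9a + 3b + c = -56
  25a + 5b + c = -142
  81a + 9b + c = -434
Solving the system yields a = -5, b = -3, c = -2.
So p(n) = -5n^2 - 3n - 2.
Then p(12) = -758.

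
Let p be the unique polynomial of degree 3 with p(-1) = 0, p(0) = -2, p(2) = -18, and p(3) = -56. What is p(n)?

Write p(n) = an^3 + bn^2 + cn + d. Substituting each data point gives a linear system:
  -a + b - c + d = 0
  d = -2
  8a + 4b + 2c + d = -18
  27a + 9b + 3c + d = -56
Solving the system yields a = -2, b = 0, c = 0, d = -2.
So p(n) = -2n³ - 2.
Check: p(-1) = 0. ✓

p(n) = -2n^3 - 2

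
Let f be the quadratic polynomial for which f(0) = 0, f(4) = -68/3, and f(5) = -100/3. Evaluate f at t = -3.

-4

Write f(t) = at^2 + bt + c. Substituting each data point gives a linear system:
  c = 0
  16a + 4b + c = -68/3
  25a + 5b + c = -100/3
Solving the system yields a = -1, b = -5/3, c = 0.
So f(t) = -t^2 - (5/3)t.
Then f(-3) = -4.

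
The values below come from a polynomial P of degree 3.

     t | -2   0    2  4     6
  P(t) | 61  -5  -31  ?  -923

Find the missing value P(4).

The 4 known points determine the degree-3 polynomial uniquely.
Write P(t) = at^3 + bt^2 + ct + d. Substituting each data point gives a linear system:
  -8a + 4b - 2c + d = 61
  d = -5
  8a + 4b + 2c + d = -31
  216a + 36b + 6c + d = -923
Solving the system yields a = -5, b = 5, c = -3, d = -5.
So P(t) = -5t^3 + 5t^2 - 3t - 5.
Then P(4) = -257.

-257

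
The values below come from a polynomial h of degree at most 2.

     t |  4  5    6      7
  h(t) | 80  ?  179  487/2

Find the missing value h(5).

249/2

On equispaced nodes a degree-2 polynomial has vanishing third forward difference, so
  - h(4) + 3·h(5) - 3·h(6) + h(7) = 0.
Substituting the known values and solving for h(5):
  3·h(5) = 747/2
  h(5) = 249/2.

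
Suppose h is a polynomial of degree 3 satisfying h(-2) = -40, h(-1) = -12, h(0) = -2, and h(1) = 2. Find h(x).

Write h(x) = ax^3 + bx^2 + cx + d. Substituting each data point gives a linear system:
  -8a + 4b - 2c + d = -40
  -a + b - c + d = -12
  d = -2
  a + b + c + d = 2
Solving the system yields a = 2, b = -3, c = 5, d = -2.
So h(x) = 2x³ - 3x² + 5x - 2.
Check: h(0) = -2. ✓

h(x) = 2x^3 - 3x^2 + 5x - 2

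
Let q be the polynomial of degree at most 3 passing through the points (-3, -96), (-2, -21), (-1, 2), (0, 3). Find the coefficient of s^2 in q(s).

4

Write q(s) = as^3 + bs^2 + cs + d. Substituting each data point gives a linear system:
  -27a + 9b - 3c + d = -96
  -8a + 4b - 2c + d = -21
  -a + b - c + d = 2
  d = 3
Solving the system yields a = 5, b = 4, c = 0, d = 3.
So q(s) = 5s³ + 4s² + 3.
The coefficient of s^2 is 4.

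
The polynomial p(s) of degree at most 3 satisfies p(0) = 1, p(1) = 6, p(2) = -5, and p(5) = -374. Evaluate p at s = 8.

Using the Lagrange interpolation formula with nodes 0, 1, 2, 5:
  L_0(s) = (s - 1)(s - 2)(s - 5) / -10
  L_1(s) = s(s - 2)(s - 5) / 4
  L_2(s) = s(s - 1)(s - 5) / -6
  L_3(s) = s(s - 1)(s - 2) / 60
Then p(s) = 1·L_0(s) + 6·L_1(s) - 5·L_2(s) - 374·L_3(s).
Expanding and collecting terms gives p(s) = -4s³ + 4s² + 5s + 1.
Evaluating at s = 8: p(8) = -1751.

-1751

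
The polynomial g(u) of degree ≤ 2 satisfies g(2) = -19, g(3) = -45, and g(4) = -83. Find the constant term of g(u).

-3

Write g(u) = au^2 + bu + c. Substituting each data point gives a linear system:
  4a + 2b + c = -19
  9a + 3b + c = -45
  16a + 4b + c = -83
Solving the system yields a = -6, b = 4, c = -3.
So g(u) = -6u^2 + 4u - 3.
The constant term is -3.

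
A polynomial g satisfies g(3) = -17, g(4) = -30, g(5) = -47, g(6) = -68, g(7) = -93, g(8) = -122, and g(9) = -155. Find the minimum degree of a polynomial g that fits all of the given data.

2

Forward differences of the values at n = 3, 4, 5, 6, 7, 8, 9:
  g  : -17  -30  -47  -68  -93  -122  -155
  Δ  : -13  -17  -21  -25  -29  -33
  Δ^2: -4  -4  -4  -4  -4
  Δ^3: 0  0  0  0
  Δ^4: 0  0  0
  Δ^5: 0  0
  Δ^6: 0
The second differences are constant (-4) and nonzero, while all higher differences vanish, so the minimal degree is 2.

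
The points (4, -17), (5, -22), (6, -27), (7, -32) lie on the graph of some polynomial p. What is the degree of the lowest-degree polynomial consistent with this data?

1

Forward differences of the values at x = 4, 5, 6, 7:
  p  : -17  -22  -27  -32
  Δ  : -5  -5  -5
  Δ^2: 0  0
  Δ^3: 0
The first differences are constant (-5) and nonzero, while all higher differences vanish, so the minimal degree is 1.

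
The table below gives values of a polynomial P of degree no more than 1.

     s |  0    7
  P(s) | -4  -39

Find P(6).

-34

Using the Lagrange interpolation formula with nodes 0, 7:
  L_0(s) = (s - 7) / -7
  L_1(s) = s / 7
Then P(s) = -4·L_0(s) - 39·L_1(s).
Expanding and collecting terms gives P(s) = -5s - 4.
Evaluating at s = 6: P(6) = -34.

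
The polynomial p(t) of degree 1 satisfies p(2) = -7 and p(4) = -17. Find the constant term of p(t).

Write p(t) = at + b. Substituting each data point gives a linear system:
  2a + b = -7
  4a + b = -17
Solving the system yields a = -5, b = 3.
So p(t) = -5t + 3.
The constant term is 3.

3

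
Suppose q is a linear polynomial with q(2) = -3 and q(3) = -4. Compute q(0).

Write q(n) = an + b. Substituting each data point gives a linear system:
  2a + b = -3
  3a + b = -4
Solving the system yields a = -1, b = -1.
So q(n) = -n - 1.
Then q(0) = -1.

-1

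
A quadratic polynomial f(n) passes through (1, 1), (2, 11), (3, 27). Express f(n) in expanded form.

Write f(n) = an^2 + bn + c. Substituting each data point gives a linear system:
  a + b + c = 1
  4a + 2b + c = 11
  9a + 3b + c = 27
Solving the system yields a = 3, b = 1, c = -3.
So f(n) = 3n^2 + n - 3.
Check: f(1) = 1. ✓

f(n) = 3n^2 + n - 3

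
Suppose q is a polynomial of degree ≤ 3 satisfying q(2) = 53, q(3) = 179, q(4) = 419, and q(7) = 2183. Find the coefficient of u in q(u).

-3

Write q(u) = au^3 + bu^2 + cu + d. Substituting each data point gives a linear system:
  8a + 4b + 2c + d = 53
  27a + 9b + 3c + d = 179
  64a + 16b + 4c + d = 419
  343a + 49b + 7c + d = 2183
Solving the system yields a = 6, b = 3, c = -3, d = -1.
So q(u) = 6u^3 + 3u^2 - 3u - 1.
The coefficient of u is -3.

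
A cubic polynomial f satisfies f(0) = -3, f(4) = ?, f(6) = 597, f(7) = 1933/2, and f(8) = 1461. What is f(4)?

The 4 known points determine the degree-3 polynomial uniquely.
Write f(t) = at^3 + bt^2 + ct + d. Substituting each data point gives a linear system:
  d = -3
  216a + 36b + 6c + d = 597
  343a + 49b + 7c + d = 1933/2
  512a + 64b + 8c + d = 1461
Solving the system yields a = 3, b = -1/2, c = -5, d = -3.
So f(t) = 3t^3 - (1/2)t^2 - 5t - 3.
Then f(4) = 161.

161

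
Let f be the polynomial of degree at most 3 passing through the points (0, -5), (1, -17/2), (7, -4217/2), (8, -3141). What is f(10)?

-6115

Using the Lagrange interpolation formula with nodes 0, 1, 7, 8:
  L_0(u) = (u - 1)(u - 7)(u - 8) / -56
  L_1(u) = u(u - 7)(u - 8) / 42
  L_2(u) = u(u - 1)(u - 8) / -42
  L_3(u) = u(u - 1)(u - 7) / 56
Then f(u) = -5·L_0(u) - 17/2·L_1(u) - 4217/2·L_2(u) - 3141·L_3(u).
Expanding and collecting terms gives f(u) = -6u^3 - (3/2)u^2 + 4u - 5.
Evaluating at u = 10: f(10) = -6115.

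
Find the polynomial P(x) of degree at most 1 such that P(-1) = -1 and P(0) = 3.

Write P(x) = ax + b. Substituting each data point gives a linear system:
  -a + b = -1
  b = 3
Solving the system yields a = 4, b = 3.
So P(x) = 4x + 3.
Check: P(0) = 3. ✓

P(x) = 4x + 3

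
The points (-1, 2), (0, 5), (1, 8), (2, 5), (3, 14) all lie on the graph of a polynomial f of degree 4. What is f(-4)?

Forward differences of the values at x = -1, 0, 1, 2, 3:
  f  : 2  5  8  5  14
  Δ  : 3  3  -3  9
  Δ^2: 0  -6  12
  Δ^3: -6  18
  Δ^4: 24
The fourth differences are constant, confirming degree 4.
Interpolating (Newton forward form) and evaluating at x = -4 gives f(-4) = 413.

413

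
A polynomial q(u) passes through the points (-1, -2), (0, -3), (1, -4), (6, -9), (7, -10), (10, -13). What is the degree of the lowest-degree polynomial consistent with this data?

Divided differences on the nodes -1, 0, 1, 6, 7, 10:
  order 0: -2  -3  -4  -9  -10  -13
  order 1: -1  -1  -1  -1  -1
  order 2: 0  0  0  0
  order 3: 0  0  0
  order 4: 0  0
  order 5: 0
The order-1 divided differences are all -1 (nonzero) and every higher order vanishes, so the data lies on a polynomial of degree exactly 1.

1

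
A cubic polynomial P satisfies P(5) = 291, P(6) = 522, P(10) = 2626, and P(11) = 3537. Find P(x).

P(x) = 3x^3 - 4x^2 + 2x + 6

Using the Lagrange interpolation formula with nodes 5, 6, 10, 11:
  L_0(x) = (x - 6)(x - 10)(x - 11) / -30
  L_1(x) = (x - 5)(x - 10)(x - 11) / 20
  L_2(x) = (x - 5)(x - 6)(x - 11) / -20
  L_3(x) = (x - 5)(x - 6)(x - 10) / 30
Then P(x) = 291·L_0(x) + 522·L_1(x) + 2626·L_2(x) + 3537·L_3(x).
Expanding and collecting terms gives P(x) = 3x³ - 4x² + 2x + 6.
Check: P(6) = 522. ✓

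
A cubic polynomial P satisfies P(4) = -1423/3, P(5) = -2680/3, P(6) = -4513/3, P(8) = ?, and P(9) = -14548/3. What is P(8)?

-10339/3

The 4 known points determine the degree-3 polynomial uniquely.
Write P(x) = ax^3 + bx^2 + cx + d. Substituting each data point gives a linear system:
  64a + 16b + 4c + d = -1423/3
  125a + 25b + 5c + d = -2680/3
  216a + 36b + 6c + d = -4513/3
  729a + 81b + 9c + d = -14548/3
Solving the system yields a = -6, b = -6, c = 1, d = 5/3.
So P(x) = -6x^3 - 6x^2 + x + 5/3.
Then P(8) = -10339/3.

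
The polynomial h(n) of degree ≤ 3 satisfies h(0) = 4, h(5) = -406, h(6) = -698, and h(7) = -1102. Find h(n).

h(n) = -3n^3 - 2n^2 + 3n + 4

Write h(n) = an^3 + bn^2 + cn + d. Substituting each data point gives a linear system:
  d = 4
  125a + 25b + 5c + d = -406
  216a + 36b + 6c + d = -698
  343a + 49b + 7c + d = -1102
Solving the system yields a = -3, b = -2, c = 3, d = 4.
So h(n) = -3n^3 - 2n^2 + 3n + 4.
Check: h(7) = -1102. ✓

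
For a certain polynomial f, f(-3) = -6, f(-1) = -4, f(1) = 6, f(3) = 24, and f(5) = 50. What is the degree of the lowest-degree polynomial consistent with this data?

2

Forward differences of the values at t = -3, -1, 1, 3, 5:
  f  : -6  -4  6  24  50
  Δ  : 2  10  18  26
  Δ^2: 8  8  8
  Δ^3: 0  0
  Δ^4: 0
The second differences are constant (8) and nonzero, while all higher differences vanish, so the minimal degree is 2.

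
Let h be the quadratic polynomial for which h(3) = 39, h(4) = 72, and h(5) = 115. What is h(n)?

Write h(n) = an^2 + bn + c. Substituting each data point gives a linear system:
  9a + 3b + c = 39
  16a + 4b + c = 72
  25a + 5b + c = 115
Solving the system yields a = 5, b = -2, c = 0.
So h(n) = 5n^2 - 2n.
Check: h(3) = 39. ✓

h(n) = 5n^2 - 2n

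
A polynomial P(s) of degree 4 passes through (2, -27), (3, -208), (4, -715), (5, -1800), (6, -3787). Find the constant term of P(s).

5

Write P(s) = as^4 + bs^3 + cs^2 + ds + e. Substituting each data point gives a linear system:
  16a + 8b + 4c + 2d + e = -27
  81a + 27b + 9c + 3d + e = -208
  256a + 64b + 16c + 4d + e = -715
  625a + 125b + 25c + 5d + e = -1800
  1296a + 216b + 36c + 6d + e = -3787
Solving the system yields a = -3, b = 0, c = 2, d = 4, e = 5.
So P(s) = -3s^4 + 2s^2 + 4s + 5.
The constant term is 5.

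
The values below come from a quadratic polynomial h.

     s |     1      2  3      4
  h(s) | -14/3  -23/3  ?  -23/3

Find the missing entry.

The 3 known points determine the degree-2 polynomial uniquely.
Write h(s) = as^2 + bs + c. Substituting each data point gives a linear system:
  a + b + c = -14/3
  4a + 2b + c = -23/3
  16a + 4b + c = -23/3
Solving the system yields a = 1, b = -6, c = 1/3.
So h(s) = s² - 6s + 1/3.
Then h(3) = -26/3.

-26/3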